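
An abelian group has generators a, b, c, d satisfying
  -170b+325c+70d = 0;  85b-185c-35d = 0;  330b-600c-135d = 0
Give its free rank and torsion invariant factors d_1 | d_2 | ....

rank_ℚ(R)=3; free=4−3=1
SNF(R) diag = [5, 15, 45] → torsion [5, 15, 45]

Answer: M ≅ ℤ^1 ⊕ ℤ/5 ⊕ ℤ/15 ⊕ ℤ/45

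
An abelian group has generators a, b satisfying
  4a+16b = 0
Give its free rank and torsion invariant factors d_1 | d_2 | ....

rank_ℚ(R)=1; free=2−1=1
SNF(R) diag = [4] → torsion [4]

Answer: M ≅ ℤ^1 ⊕ ℤ/4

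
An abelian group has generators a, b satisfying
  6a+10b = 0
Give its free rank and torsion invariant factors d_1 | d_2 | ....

Answer: M ≅ ℤ^1 ⊕ ℤ/2

Derivation:
rank_ℚ(R)=1; free=2−1=1
SNF(R) diag = [2] → torsion [2]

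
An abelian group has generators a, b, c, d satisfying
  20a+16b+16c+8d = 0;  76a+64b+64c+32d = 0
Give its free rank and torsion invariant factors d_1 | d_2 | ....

rank_ℚ(R)=2; free=4−2=2
SNF(R) diag = [4, 8] → torsion [4, 8]

Answer: M ≅ ℤ^2 ⊕ ℤ/4 ⊕ ℤ/8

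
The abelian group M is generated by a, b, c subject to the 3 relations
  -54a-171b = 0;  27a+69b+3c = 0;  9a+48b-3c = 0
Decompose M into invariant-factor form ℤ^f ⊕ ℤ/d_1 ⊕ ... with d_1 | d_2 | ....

rank_ℚ(R)=3; free=3−3=0
SNF(R) diag = [3, 9, 18] → torsion [3, 9, 18]

Answer: M ≅ ℤ/3 ⊕ ℤ/9 ⊕ ℤ/18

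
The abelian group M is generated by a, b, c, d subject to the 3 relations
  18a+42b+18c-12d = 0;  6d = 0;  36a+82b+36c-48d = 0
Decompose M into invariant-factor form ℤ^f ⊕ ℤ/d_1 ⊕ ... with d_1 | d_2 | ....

Answer: M ≅ ℤ^1 ⊕ ℤ/2 ⊕ ℤ/6 ⊕ ℤ/18

Derivation:
rank_ℚ(R)=3; free=4−3=1
SNF(R) diag = [2, 6, 18] → torsion [2, 6, 18]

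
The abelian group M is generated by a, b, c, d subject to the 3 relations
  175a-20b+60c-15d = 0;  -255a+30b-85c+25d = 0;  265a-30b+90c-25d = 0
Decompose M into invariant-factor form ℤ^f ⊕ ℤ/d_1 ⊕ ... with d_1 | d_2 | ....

Answer: M ≅ ℤ^1 ⊕ ℤ/5 ⊕ ℤ/5 ⊕ ℤ/10

Derivation:
rank_ℚ(R)=3; free=4−3=1
SNF(R) diag = [5, 5, 10] → torsion [5, 5, 10]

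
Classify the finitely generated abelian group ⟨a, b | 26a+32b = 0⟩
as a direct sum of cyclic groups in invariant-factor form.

Answer: M ≅ ℤ^1 ⊕ ℤ/2

Derivation:
rank_ℚ(R)=1; free=2−1=1
SNF(R) diag = [2] → torsion [2]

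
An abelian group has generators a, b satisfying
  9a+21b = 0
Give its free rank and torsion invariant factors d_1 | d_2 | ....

rank_ℚ(R)=1; free=2−1=1
SNF(R) diag = [3] → torsion [3]

Answer: M ≅ ℤ^1 ⊕ ℤ/3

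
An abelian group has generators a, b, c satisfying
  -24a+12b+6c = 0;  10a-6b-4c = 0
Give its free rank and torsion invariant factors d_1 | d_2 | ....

Answer: M ≅ ℤ^1 ⊕ ℤ/2 ⊕ ℤ/6

Derivation:
rank_ℚ(R)=2; free=3−2=1
SNF(R) diag = [2, 6] → torsion [2, 6]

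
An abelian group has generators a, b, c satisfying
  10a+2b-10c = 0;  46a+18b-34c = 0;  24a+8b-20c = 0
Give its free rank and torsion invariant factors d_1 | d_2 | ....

rank_ℚ(R)=3; free=3−3=0
SNF(R) diag = [2, 4, 4] → torsion [2, 4, 4]

Answer: M ≅ ℤ/2 ⊕ ℤ/4 ⊕ ℤ/4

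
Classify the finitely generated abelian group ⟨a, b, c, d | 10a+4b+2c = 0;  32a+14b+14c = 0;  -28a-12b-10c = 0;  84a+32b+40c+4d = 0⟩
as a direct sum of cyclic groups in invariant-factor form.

Answer: M ≅ ℤ/2 ⊕ ℤ/2 ⊕ ℤ/2 ⊕ ℤ/4

Derivation:
rank_ℚ(R)=4; free=4−4=0
SNF(R) diag = [2, 2, 2, 4] → torsion [2, 2, 2, 4]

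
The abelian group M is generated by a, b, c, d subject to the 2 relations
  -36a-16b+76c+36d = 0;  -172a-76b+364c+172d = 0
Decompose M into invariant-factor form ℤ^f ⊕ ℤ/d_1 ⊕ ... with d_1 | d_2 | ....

Answer: M ≅ ℤ^2 ⊕ ℤ/4 ⊕ ℤ/4

Derivation:
rank_ℚ(R)=2; free=4−2=2
SNF(R) diag = [4, 4] → torsion [4, 4]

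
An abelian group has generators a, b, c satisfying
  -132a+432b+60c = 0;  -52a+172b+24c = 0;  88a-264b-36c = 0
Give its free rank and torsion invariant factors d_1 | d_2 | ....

rank_ℚ(R)=3; free=3−3=0
SNF(R) diag = [4, 4, 12] → torsion [4, 4, 12]

Answer: M ≅ ℤ/4 ⊕ ℤ/4 ⊕ ℤ/12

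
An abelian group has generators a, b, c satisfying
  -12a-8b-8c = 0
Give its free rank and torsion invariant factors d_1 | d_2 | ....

rank_ℚ(R)=1; free=3−1=2
SNF(R) diag = [4] → torsion [4]

Answer: M ≅ ℤ^2 ⊕ ℤ/4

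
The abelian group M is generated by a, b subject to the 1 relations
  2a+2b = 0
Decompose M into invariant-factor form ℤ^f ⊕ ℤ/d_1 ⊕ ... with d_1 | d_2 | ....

rank_ℚ(R)=1; free=2−1=1
SNF(R) diag = [2] → torsion [2]

Answer: M ≅ ℤ^1 ⊕ ℤ/2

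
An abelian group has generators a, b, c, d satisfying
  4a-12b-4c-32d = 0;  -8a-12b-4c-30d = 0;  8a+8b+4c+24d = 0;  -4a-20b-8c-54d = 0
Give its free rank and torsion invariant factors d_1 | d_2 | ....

Answer: M ≅ ℤ/2 ⊕ ℤ/4 ⊕ ℤ/4 ⊕ ℤ/12

Derivation:
rank_ℚ(R)=4; free=4−4=0
SNF(R) diag = [2, 4, 4, 12] → torsion [2, 4, 4, 12]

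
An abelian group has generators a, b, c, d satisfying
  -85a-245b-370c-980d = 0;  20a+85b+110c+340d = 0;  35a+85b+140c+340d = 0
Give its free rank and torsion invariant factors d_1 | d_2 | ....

rank_ℚ(R)=3; free=4−3=1
SNF(R) diag = [5, 15, 30] → torsion [5, 15, 30]

Answer: M ≅ ℤ^1 ⊕ ℤ/5 ⊕ ℤ/15 ⊕ ℤ/30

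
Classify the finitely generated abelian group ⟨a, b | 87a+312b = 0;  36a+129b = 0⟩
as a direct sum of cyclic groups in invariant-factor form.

Answer: M ≅ ℤ/3 ⊕ ℤ/3

Derivation:
rank_ℚ(R)=2; free=2−2=0
SNF(R) diag = [3, 3] → torsion [3, 3]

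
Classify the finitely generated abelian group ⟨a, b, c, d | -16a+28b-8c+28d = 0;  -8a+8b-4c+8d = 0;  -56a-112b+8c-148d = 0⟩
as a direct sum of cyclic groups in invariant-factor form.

Answer: M ≅ ℤ^1 ⊕ ℤ/4 ⊕ ℤ/12 ⊕ ℤ/36

Derivation:
rank_ℚ(R)=3; free=4−3=1
SNF(R) diag = [4, 12, 36] → torsion [4, 12, 36]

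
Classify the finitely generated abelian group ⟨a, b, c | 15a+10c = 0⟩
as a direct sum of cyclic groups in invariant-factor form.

Answer: M ≅ ℤ^2 ⊕ ℤ/5

Derivation:
rank_ℚ(R)=1; free=3−1=2
SNF(R) diag = [5] → torsion [5]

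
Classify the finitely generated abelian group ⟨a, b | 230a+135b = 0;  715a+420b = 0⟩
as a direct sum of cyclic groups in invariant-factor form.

rank_ℚ(R)=2; free=2−2=0
SNF(R) diag = [5, 15] → torsion [5, 15]

Answer: M ≅ ℤ/5 ⊕ ℤ/15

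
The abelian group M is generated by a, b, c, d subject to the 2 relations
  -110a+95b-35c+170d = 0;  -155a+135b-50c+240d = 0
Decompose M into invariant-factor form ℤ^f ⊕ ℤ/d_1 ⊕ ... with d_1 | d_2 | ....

Answer: M ≅ ℤ^2 ⊕ ℤ/5 ⊕ ℤ/5

Derivation:
rank_ℚ(R)=2; free=4−2=2
SNF(R) diag = [5, 5] → torsion [5, 5]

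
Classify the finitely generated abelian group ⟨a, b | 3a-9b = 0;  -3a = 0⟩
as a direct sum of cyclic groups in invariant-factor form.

rank_ℚ(R)=2; free=2−2=0
SNF(R) diag = [3, 9] → torsion [3, 9]

Answer: M ≅ ℤ/3 ⊕ ℤ/9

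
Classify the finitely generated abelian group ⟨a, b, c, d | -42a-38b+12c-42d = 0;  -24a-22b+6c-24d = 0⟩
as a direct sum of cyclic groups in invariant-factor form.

Answer: M ≅ ℤ^2 ⊕ ℤ/2 ⊕ ℤ/6

Derivation:
rank_ℚ(R)=2; free=4−2=2
SNF(R) diag = [2, 6] → torsion [2, 6]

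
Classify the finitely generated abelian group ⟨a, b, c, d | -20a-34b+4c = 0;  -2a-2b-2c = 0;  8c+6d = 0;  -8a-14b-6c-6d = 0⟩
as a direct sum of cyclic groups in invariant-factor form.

rank_ℚ(R)=4; free=4−4=0
SNF(R) diag = [2, 2, 2, 6] → torsion [2, 2, 2, 6]

Answer: M ≅ ℤ/2 ⊕ ℤ/2 ⊕ ℤ/2 ⊕ ℤ/6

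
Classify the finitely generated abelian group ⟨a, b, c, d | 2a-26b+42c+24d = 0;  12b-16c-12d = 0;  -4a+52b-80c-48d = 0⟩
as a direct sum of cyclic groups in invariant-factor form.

Answer: M ≅ ℤ^1 ⊕ ℤ/2 ⊕ ℤ/4 ⊕ ℤ/12

Derivation:
rank_ℚ(R)=3; free=4−3=1
SNF(R) diag = [2, 4, 12] → torsion [2, 4, 12]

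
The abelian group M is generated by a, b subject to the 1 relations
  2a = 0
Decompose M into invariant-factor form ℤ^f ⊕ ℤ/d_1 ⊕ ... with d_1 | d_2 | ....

Answer: M ≅ ℤ^1 ⊕ ℤ/2

Derivation:
rank_ℚ(R)=1; free=2−1=1
SNF(R) diag = [2] → torsion [2]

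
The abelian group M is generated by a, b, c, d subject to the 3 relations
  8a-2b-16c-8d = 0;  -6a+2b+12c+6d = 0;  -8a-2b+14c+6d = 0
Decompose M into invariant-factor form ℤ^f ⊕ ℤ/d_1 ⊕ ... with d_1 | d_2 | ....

Answer: M ≅ ℤ^1 ⊕ ℤ/2 ⊕ ℤ/2 ⊕ ℤ/2

Derivation:
rank_ℚ(R)=3; free=4−3=1
SNF(R) diag = [2, 2, 2] → torsion [2, 2, 2]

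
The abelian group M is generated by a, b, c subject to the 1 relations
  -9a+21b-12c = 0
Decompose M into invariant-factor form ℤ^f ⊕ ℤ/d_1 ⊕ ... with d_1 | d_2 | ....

Answer: M ≅ ℤ^2 ⊕ ℤ/3

Derivation:
rank_ℚ(R)=1; free=3−1=2
SNF(R) diag = [3] → torsion [3]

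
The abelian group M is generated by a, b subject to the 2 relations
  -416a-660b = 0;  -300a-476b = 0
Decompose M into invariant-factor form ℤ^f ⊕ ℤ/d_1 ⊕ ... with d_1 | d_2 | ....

Answer: M ≅ ℤ/4 ⊕ ℤ/4

Derivation:
rank_ℚ(R)=2; free=2−2=0
SNF(R) diag = [4, 4] → torsion [4, 4]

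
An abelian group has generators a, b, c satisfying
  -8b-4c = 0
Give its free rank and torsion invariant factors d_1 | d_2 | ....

rank_ℚ(R)=1; free=3−1=2
SNF(R) diag = [4] → torsion [4]

Answer: M ≅ ℤ^2 ⊕ ℤ/4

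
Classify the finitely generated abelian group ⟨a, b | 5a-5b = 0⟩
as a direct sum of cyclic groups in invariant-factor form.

rank_ℚ(R)=1; free=2−1=1
SNF(R) diag = [5] → torsion [5]

Answer: M ≅ ℤ^1 ⊕ ℤ/5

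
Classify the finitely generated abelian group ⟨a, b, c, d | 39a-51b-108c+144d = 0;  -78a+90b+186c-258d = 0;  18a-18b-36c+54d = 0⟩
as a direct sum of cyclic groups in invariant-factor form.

rank_ℚ(R)=3; free=4−3=1
SNF(R) diag = [3, 6, 18] → torsion [3, 6, 18]

Answer: M ≅ ℤ^1 ⊕ ℤ/3 ⊕ ℤ/6 ⊕ ℤ/18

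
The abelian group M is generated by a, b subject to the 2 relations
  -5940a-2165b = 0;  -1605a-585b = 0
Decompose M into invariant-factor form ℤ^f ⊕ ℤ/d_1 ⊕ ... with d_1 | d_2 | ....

Answer: M ≅ ℤ/5 ⊕ ℤ/15

Derivation:
rank_ℚ(R)=2; free=2−2=0
SNF(R) diag = [5, 15] → torsion [5, 15]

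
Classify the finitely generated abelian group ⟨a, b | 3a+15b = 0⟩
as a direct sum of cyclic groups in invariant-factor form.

Answer: M ≅ ℤ^1 ⊕ ℤ/3

Derivation:
rank_ℚ(R)=1; free=2−1=1
SNF(R) diag = [3] → torsion [3]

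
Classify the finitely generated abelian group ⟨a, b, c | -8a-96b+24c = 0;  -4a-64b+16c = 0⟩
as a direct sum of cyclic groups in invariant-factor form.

rank_ℚ(R)=2; free=3−2=1
SNF(R) diag = [4, 8] → torsion [4, 8]

Answer: M ≅ ℤ^1 ⊕ ℤ/4 ⊕ ℤ/8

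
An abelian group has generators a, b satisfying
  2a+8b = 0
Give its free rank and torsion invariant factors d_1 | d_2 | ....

Answer: M ≅ ℤ^1 ⊕ ℤ/2

Derivation:
rank_ℚ(R)=1; free=2−1=1
SNF(R) diag = [2] → torsion [2]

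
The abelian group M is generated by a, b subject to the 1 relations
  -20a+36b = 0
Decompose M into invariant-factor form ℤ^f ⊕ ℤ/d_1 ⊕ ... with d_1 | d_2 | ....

rank_ℚ(R)=1; free=2−1=1
SNF(R) diag = [4] → torsion [4]

Answer: M ≅ ℤ^1 ⊕ ℤ/4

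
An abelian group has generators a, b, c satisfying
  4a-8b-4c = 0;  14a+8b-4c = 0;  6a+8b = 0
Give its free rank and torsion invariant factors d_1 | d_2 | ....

Answer: M ≅ ℤ/2 ⊕ ℤ/4 ⊕ ℤ/8

Derivation:
rank_ℚ(R)=3; free=3−3=0
SNF(R) diag = [2, 4, 8] → torsion [2, 4, 8]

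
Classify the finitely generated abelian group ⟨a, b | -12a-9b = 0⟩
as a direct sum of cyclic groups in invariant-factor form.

rank_ℚ(R)=1; free=2−1=1
SNF(R) diag = [3] → torsion [3]

Answer: M ≅ ℤ^1 ⊕ ℤ/3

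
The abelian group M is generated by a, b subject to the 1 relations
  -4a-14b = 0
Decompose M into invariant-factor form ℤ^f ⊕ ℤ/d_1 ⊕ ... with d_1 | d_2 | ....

rank_ℚ(R)=1; free=2−1=1
SNF(R) diag = [2] → torsion [2]

Answer: M ≅ ℤ^1 ⊕ ℤ/2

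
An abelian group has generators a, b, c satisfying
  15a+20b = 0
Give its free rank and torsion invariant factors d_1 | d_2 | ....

Answer: M ≅ ℤ^2 ⊕ ℤ/5

Derivation:
rank_ℚ(R)=1; free=3−1=2
SNF(R) diag = [5] → torsion [5]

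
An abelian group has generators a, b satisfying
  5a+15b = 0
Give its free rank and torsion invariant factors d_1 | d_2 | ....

rank_ℚ(R)=1; free=2−1=1
SNF(R) diag = [5] → torsion [5]

Answer: M ≅ ℤ^1 ⊕ ℤ/5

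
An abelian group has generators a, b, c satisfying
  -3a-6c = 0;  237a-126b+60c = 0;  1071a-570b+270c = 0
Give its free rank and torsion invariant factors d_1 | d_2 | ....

rank_ℚ(R)=3; free=3−3=0
SNF(R) diag = [3, 6, 18] → torsion [3, 6, 18]

Answer: M ≅ ℤ/3 ⊕ ℤ/6 ⊕ ℤ/18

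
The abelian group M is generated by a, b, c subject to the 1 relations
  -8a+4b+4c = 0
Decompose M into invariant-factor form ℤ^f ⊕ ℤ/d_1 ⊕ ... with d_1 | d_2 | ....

rank_ℚ(R)=1; free=3−1=2
SNF(R) diag = [4] → torsion [4]

Answer: M ≅ ℤ^2 ⊕ ℤ/4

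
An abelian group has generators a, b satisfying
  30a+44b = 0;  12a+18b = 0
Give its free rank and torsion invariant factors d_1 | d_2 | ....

Answer: M ≅ ℤ/2 ⊕ ℤ/6

Derivation:
rank_ℚ(R)=2; free=2−2=0
SNF(R) diag = [2, 6] → torsion [2, 6]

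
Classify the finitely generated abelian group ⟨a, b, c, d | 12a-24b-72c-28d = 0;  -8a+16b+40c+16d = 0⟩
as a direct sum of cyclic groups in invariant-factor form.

rank_ℚ(R)=2; free=4−2=2
SNF(R) diag = [4, 8] → torsion [4, 8]

Answer: M ≅ ℤ^2 ⊕ ℤ/4 ⊕ ℤ/8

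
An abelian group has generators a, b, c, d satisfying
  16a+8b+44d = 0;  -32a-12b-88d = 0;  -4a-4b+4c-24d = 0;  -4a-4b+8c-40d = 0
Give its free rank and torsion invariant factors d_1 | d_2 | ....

Answer: M ≅ ℤ/4 ⊕ ℤ/4 ⊕ ℤ/4 ⊕ ℤ/12

Derivation:
rank_ℚ(R)=4; free=4−4=0
SNF(R) diag = [4, 4, 4, 12] → torsion [4, 4, 4, 12]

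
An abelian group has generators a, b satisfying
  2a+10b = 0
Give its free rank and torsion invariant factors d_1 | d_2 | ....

Answer: M ≅ ℤ^1 ⊕ ℤ/2

Derivation:
rank_ℚ(R)=1; free=2−1=1
SNF(R) diag = [2] → torsion [2]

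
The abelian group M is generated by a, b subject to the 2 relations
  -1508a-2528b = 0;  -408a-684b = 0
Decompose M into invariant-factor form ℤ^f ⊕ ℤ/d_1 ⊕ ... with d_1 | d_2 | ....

Answer: M ≅ ℤ/4 ⊕ ℤ/12

Derivation:
rank_ℚ(R)=2; free=2−2=0
SNF(R) diag = [4, 12] → torsion [4, 12]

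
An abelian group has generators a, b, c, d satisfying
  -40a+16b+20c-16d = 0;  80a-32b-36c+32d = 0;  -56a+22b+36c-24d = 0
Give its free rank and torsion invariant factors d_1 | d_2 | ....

rank_ℚ(R)=3; free=4−3=1
SNF(R) diag = [2, 4, 8] → torsion [2, 4, 8]

Answer: M ≅ ℤ^1 ⊕ ℤ/2 ⊕ ℤ/4 ⊕ ℤ/8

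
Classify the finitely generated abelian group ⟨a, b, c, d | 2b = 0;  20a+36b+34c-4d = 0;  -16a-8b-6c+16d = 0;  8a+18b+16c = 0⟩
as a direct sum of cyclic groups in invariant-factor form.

Answer: M ≅ ℤ/2 ⊕ ℤ/2 ⊕ ℤ/4 ⊕ ℤ/8

Derivation:
rank_ℚ(R)=4; free=4−4=0
SNF(R) diag = [2, 2, 4, 8] → torsion [2, 2, 4, 8]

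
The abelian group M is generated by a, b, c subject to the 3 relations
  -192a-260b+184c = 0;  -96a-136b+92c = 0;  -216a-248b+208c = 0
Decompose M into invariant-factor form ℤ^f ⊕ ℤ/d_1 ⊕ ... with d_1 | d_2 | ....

rank_ℚ(R)=3; free=3−3=0
SNF(R) diag = [4, 12, 24] → torsion [4, 12, 24]

Answer: M ≅ ℤ/4 ⊕ ℤ/12 ⊕ ℤ/24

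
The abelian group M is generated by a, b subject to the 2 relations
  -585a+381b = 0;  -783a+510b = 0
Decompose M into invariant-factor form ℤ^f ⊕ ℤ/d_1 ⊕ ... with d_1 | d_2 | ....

Answer: M ≅ ℤ/3 ⊕ ℤ/9

Derivation:
rank_ℚ(R)=2; free=2−2=0
SNF(R) diag = [3, 9] → torsion [3, 9]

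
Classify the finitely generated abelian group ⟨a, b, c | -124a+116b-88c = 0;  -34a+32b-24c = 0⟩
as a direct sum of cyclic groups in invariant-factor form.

rank_ℚ(R)=2; free=3−2=1
SNF(R) diag = [2, 4] → torsion [2, 4]

Answer: M ≅ ℤ^1 ⊕ ℤ/2 ⊕ ℤ/4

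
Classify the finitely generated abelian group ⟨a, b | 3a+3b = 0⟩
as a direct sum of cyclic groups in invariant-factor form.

Answer: M ≅ ℤ^1 ⊕ ℤ/3

Derivation:
rank_ℚ(R)=1; free=2−1=1
SNF(R) diag = [3] → torsion [3]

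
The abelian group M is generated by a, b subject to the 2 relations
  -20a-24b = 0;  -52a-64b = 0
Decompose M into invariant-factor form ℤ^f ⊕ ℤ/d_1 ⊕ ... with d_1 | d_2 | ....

Answer: M ≅ ℤ/4 ⊕ ℤ/8

Derivation:
rank_ℚ(R)=2; free=2−2=0
SNF(R) diag = [4, 8] → torsion [4, 8]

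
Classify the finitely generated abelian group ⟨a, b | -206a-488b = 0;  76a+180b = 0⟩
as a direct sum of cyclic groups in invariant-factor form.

rank_ℚ(R)=2; free=2−2=0
SNF(R) diag = [2, 4] → torsion [2, 4]

Answer: M ≅ ℤ/2 ⊕ ℤ/4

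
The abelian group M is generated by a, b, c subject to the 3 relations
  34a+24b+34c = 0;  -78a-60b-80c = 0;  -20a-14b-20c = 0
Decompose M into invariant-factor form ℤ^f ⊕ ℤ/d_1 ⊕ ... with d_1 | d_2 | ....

Answer: M ≅ ℤ/2 ⊕ ℤ/2 ⊕ ℤ/2

Derivation:
rank_ℚ(R)=3; free=3−3=0
SNF(R) diag = [2, 2, 2] → torsion [2, 2, 2]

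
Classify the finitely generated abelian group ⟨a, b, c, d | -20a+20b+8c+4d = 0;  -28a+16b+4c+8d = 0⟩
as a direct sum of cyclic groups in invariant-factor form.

Answer: M ≅ ℤ^2 ⊕ ℤ/4 ⊕ ℤ/12

Derivation:
rank_ℚ(R)=2; free=4−2=2
SNF(R) diag = [4, 12] → torsion [4, 12]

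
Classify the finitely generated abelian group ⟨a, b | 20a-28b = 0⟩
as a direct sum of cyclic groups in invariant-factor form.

rank_ℚ(R)=1; free=2−1=1
SNF(R) diag = [4] → torsion [4]

Answer: M ≅ ℤ^1 ⊕ ℤ/4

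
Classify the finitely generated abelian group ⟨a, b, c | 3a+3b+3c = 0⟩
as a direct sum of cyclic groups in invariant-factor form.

rank_ℚ(R)=1; free=3−1=2
SNF(R) diag = [3] → torsion [3]

Answer: M ≅ ℤ^2 ⊕ ℤ/3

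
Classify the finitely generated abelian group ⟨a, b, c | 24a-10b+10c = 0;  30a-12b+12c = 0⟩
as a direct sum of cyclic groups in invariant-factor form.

Answer: M ≅ ℤ^1 ⊕ ℤ/2 ⊕ ℤ/6

Derivation:
rank_ℚ(R)=2; free=3−2=1
SNF(R) diag = [2, 6] → torsion [2, 6]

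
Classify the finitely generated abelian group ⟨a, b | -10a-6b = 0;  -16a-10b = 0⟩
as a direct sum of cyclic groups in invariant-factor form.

Answer: M ≅ ℤ/2 ⊕ ℤ/2

Derivation:
rank_ℚ(R)=2; free=2−2=0
SNF(R) diag = [2, 2] → torsion [2, 2]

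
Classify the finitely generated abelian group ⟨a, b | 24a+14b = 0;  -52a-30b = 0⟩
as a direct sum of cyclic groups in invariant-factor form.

rank_ℚ(R)=2; free=2−2=0
SNF(R) diag = [2, 4] → torsion [2, 4]

Answer: M ≅ ℤ/2 ⊕ ℤ/4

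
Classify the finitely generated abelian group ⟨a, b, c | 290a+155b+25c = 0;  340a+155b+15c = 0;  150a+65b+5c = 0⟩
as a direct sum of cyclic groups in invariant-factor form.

rank_ℚ(R)=3; free=3−3=0
SNF(R) diag = [5, 10, 30] → torsion [5, 10, 30]

Answer: M ≅ ℤ/5 ⊕ ℤ/10 ⊕ ℤ/30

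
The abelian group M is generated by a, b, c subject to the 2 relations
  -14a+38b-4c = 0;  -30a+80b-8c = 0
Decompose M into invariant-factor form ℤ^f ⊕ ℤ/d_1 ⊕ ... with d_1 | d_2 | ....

Answer: M ≅ ℤ^1 ⊕ ℤ/2 ⊕ ℤ/2

Derivation:
rank_ℚ(R)=2; free=3−2=1
SNF(R) diag = [2, 2] → torsion [2, 2]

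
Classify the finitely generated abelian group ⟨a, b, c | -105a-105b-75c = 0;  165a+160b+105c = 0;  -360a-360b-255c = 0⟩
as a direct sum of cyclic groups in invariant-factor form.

rank_ℚ(R)=3; free=3−3=0
SNF(R) diag = [5, 15, 15] → torsion [5, 15, 15]

Answer: M ≅ ℤ/5 ⊕ ℤ/15 ⊕ ℤ/15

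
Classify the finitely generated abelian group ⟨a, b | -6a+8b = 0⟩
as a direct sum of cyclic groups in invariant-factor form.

rank_ℚ(R)=1; free=2−1=1
SNF(R) diag = [2] → torsion [2]

Answer: M ≅ ℤ^1 ⊕ ℤ/2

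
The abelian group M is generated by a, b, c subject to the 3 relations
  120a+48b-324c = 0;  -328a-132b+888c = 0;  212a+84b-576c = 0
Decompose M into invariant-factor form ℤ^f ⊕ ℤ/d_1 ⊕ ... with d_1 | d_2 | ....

rank_ℚ(R)=3; free=3−3=0
SNF(R) diag = [4, 12, 12] → torsion [4, 12, 12]

Answer: M ≅ ℤ/4 ⊕ ℤ/12 ⊕ ℤ/12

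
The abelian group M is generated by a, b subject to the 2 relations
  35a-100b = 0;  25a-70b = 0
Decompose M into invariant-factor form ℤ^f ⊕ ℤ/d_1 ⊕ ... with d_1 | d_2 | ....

rank_ℚ(R)=2; free=2−2=0
SNF(R) diag = [5, 10] → torsion [5, 10]

Answer: M ≅ ℤ/5 ⊕ ℤ/10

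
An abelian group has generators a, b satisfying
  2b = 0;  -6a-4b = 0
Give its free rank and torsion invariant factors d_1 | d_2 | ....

rank_ℚ(R)=2; free=2−2=0
SNF(R) diag = [2, 6] → torsion [2, 6]

Answer: M ≅ ℤ/2 ⊕ ℤ/6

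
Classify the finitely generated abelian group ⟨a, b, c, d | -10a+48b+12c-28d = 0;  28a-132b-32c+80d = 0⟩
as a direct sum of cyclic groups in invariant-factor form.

Answer: M ≅ ℤ^2 ⊕ ℤ/2 ⊕ ℤ/4

Derivation:
rank_ℚ(R)=2; free=4−2=2
SNF(R) diag = [2, 4] → torsion [2, 4]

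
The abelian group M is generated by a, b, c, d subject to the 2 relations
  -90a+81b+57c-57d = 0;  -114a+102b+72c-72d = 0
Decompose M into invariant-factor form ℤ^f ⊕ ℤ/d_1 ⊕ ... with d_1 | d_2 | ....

Answer: M ≅ ℤ^2 ⊕ ℤ/3 ⊕ ℤ/6

Derivation:
rank_ℚ(R)=2; free=4−2=2
SNF(R) diag = [3, 6] → torsion [3, 6]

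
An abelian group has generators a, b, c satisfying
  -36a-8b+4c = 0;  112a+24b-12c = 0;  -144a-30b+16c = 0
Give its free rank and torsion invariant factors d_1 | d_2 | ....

Answer: M ≅ ℤ/2 ⊕ ℤ/4 ⊕ ℤ/4

Derivation:
rank_ℚ(R)=3; free=3−3=0
SNF(R) diag = [2, 4, 4] → torsion [2, 4, 4]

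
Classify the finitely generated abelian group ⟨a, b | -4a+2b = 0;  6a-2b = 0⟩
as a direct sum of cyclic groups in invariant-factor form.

Answer: M ≅ ℤ/2 ⊕ ℤ/2

Derivation:
rank_ℚ(R)=2; free=2−2=0
SNF(R) diag = [2, 2] → torsion [2, 2]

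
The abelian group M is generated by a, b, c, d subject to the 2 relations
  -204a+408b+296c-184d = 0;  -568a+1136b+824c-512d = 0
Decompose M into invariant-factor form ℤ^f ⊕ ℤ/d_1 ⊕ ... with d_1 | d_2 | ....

rank_ℚ(R)=2; free=4−2=2
SNF(R) diag = [4, 8] → torsion [4, 8]

Answer: M ≅ ℤ^2 ⊕ ℤ/4 ⊕ ℤ/8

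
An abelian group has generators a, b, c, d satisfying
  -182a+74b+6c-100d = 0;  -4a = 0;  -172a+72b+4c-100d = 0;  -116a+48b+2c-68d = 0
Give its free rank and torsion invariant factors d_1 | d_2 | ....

rank_ℚ(R)=4; free=4−4=0
SNF(R) diag = [2, 2, 4, 12] → torsion [2, 2, 4, 12]

Answer: M ≅ ℤ/2 ⊕ ℤ/2 ⊕ ℤ/4 ⊕ ℤ/12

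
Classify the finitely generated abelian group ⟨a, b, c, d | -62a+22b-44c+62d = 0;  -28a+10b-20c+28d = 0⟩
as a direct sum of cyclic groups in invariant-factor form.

rank_ℚ(R)=2; free=4−2=2
SNF(R) diag = [2, 2] → torsion [2, 2]

Answer: M ≅ ℤ^2 ⊕ ℤ/2 ⊕ ℤ/2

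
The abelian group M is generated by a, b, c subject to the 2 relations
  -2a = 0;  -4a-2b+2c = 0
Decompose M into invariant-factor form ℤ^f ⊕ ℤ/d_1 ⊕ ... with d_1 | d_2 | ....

rank_ℚ(R)=2; free=3−2=1
SNF(R) diag = [2, 2] → torsion [2, 2]

Answer: M ≅ ℤ^1 ⊕ ℤ/2 ⊕ ℤ/2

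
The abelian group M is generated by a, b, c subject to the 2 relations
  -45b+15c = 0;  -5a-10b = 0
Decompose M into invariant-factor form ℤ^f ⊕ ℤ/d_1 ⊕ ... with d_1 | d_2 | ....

Answer: M ≅ ℤ^1 ⊕ ℤ/5 ⊕ ℤ/15

Derivation:
rank_ℚ(R)=2; free=3−2=1
SNF(R) diag = [5, 15] → torsion [5, 15]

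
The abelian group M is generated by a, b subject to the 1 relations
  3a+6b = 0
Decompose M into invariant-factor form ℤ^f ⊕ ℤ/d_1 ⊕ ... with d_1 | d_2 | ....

Answer: M ≅ ℤ^1 ⊕ ℤ/3

Derivation:
rank_ℚ(R)=1; free=2−1=1
SNF(R) diag = [3] → torsion [3]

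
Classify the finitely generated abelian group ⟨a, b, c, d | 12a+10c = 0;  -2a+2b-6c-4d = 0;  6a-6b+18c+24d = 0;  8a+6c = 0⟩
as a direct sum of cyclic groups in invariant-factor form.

rank_ℚ(R)=4; free=4−4=0
SNF(R) diag = [2, 2, 4, 12] → torsion [2, 2, 4, 12]

Answer: M ≅ ℤ/2 ⊕ ℤ/2 ⊕ ℤ/4 ⊕ ℤ/12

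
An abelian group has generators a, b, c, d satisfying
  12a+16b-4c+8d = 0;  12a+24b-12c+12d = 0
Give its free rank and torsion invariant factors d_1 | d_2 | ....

Answer: M ≅ ℤ^2 ⊕ ℤ/4 ⊕ ℤ/12

Derivation:
rank_ℚ(R)=2; free=4−2=2
SNF(R) diag = [4, 12] → torsion [4, 12]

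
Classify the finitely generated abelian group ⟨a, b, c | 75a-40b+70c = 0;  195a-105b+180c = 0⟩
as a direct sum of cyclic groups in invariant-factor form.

rank_ℚ(R)=2; free=3−2=1
SNF(R) diag = [5, 15] → torsion [5, 15]

Answer: M ≅ ℤ^1 ⊕ ℤ/5 ⊕ ℤ/15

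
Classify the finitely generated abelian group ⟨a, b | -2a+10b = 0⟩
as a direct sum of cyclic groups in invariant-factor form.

rank_ℚ(R)=1; free=2−1=1
SNF(R) diag = [2] → torsion [2]

Answer: M ≅ ℤ^1 ⊕ ℤ/2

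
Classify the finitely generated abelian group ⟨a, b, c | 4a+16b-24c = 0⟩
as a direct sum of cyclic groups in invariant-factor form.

Answer: M ≅ ℤ^2 ⊕ ℤ/4

Derivation:
rank_ℚ(R)=1; free=3−1=2
SNF(R) diag = [4] → torsion [4]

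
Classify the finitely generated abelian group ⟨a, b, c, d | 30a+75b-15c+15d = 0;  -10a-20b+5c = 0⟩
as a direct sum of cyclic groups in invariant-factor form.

rank_ℚ(R)=2; free=4−2=2
SNF(R) diag = [5, 15] → torsion [5, 15]

Answer: M ≅ ℤ^2 ⊕ ℤ/5 ⊕ ℤ/15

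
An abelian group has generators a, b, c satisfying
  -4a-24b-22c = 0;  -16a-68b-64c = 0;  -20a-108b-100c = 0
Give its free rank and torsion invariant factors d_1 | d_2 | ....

rank_ℚ(R)=3; free=3−3=0
SNF(R) diag = [2, 4, 4] → torsion [2, 4, 4]

Answer: M ≅ ℤ/2 ⊕ ℤ/4 ⊕ ℤ/4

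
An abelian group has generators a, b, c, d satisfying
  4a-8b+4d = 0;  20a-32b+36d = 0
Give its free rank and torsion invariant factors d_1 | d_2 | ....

Answer: M ≅ ℤ^2 ⊕ ℤ/4 ⊕ ℤ/8

Derivation:
rank_ℚ(R)=2; free=4−2=2
SNF(R) diag = [4, 8] → torsion [4, 8]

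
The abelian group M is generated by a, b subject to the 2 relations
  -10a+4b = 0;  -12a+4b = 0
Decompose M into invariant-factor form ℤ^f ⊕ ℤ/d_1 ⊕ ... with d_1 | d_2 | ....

rank_ℚ(R)=2; free=2−2=0
SNF(R) diag = [2, 4] → torsion [2, 4]

Answer: M ≅ ℤ/2 ⊕ ℤ/4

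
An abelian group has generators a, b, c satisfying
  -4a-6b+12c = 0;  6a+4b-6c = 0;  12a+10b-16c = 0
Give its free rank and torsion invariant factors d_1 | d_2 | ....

Answer: M ≅ ℤ/2 ⊕ ℤ/2 ⊕ ℤ/4

Derivation:
rank_ℚ(R)=3; free=3−3=0
SNF(R) diag = [2, 2, 4] → torsion [2, 2, 4]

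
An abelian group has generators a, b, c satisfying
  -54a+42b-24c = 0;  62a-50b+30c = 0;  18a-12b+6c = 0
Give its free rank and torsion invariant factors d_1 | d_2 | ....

rank_ℚ(R)=3; free=3−3=0
SNF(R) diag = [2, 6, 6] → torsion [2, 6, 6]

Answer: M ≅ ℤ/2 ⊕ ℤ/6 ⊕ ℤ/6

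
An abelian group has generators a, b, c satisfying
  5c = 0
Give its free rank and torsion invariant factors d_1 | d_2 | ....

Answer: M ≅ ℤ^2 ⊕ ℤ/5

Derivation:
rank_ℚ(R)=1; free=3−1=2
SNF(R) diag = [5] → torsion [5]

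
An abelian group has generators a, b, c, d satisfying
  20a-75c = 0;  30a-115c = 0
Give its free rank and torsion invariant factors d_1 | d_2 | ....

rank_ℚ(R)=2; free=4−2=2
SNF(R) diag = [5, 10] → torsion [5, 10]

Answer: M ≅ ℤ^2 ⊕ ℤ/5 ⊕ ℤ/10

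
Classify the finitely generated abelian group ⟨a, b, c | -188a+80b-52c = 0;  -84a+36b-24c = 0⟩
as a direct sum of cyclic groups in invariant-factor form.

rank_ℚ(R)=2; free=3−2=1
SNF(R) diag = [4, 12] → torsion [4, 12]

Answer: M ≅ ℤ^1 ⊕ ℤ/4 ⊕ ℤ/12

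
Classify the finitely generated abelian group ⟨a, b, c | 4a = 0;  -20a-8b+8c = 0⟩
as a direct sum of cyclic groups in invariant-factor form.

Answer: M ≅ ℤ^1 ⊕ ℤ/4 ⊕ ℤ/8

Derivation:
rank_ℚ(R)=2; free=3−2=1
SNF(R) diag = [4, 8] → torsion [4, 8]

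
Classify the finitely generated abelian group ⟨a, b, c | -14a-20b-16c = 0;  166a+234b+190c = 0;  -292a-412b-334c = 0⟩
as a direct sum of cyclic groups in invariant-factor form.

rank_ℚ(R)=3; free=3−3=0
SNF(R) diag = [2, 2, 2] → torsion [2, 2, 2]

Answer: M ≅ ℤ/2 ⊕ ℤ/2 ⊕ ℤ/2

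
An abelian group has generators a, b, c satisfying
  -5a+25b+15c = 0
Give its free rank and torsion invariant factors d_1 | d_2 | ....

Answer: M ≅ ℤ^2 ⊕ ℤ/5

Derivation:
rank_ℚ(R)=1; free=3−1=2
SNF(R) diag = [5] → torsion [5]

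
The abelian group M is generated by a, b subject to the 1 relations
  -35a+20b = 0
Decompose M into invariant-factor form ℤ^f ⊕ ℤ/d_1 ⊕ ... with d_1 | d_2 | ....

Answer: M ≅ ℤ^1 ⊕ ℤ/5

Derivation:
rank_ℚ(R)=1; free=2−1=1
SNF(R) diag = [5] → torsion [5]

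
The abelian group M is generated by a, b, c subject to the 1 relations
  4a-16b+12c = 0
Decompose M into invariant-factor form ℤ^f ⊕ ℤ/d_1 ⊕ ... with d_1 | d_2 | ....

rank_ℚ(R)=1; free=3−1=2
SNF(R) diag = [4] → torsion [4]

Answer: M ≅ ℤ^2 ⊕ ℤ/4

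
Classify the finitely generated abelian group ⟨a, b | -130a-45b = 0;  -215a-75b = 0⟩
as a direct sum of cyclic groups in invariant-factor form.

rank_ℚ(R)=2; free=2−2=0
SNF(R) diag = [5, 15] → torsion [5, 15]

Answer: M ≅ ℤ/5 ⊕ ℤ/15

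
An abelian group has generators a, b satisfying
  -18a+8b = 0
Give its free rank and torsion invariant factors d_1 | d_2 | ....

rank_ℚ(R)=1; free=2−1=1
SNF(R) diag = [2] → torsion [2]

Answer: M ≅ ℤ^1 ⊕ ℤ/2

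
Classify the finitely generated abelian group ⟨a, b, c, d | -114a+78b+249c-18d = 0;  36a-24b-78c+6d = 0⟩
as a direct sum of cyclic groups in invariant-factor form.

Answer: M ≅ ℤ^2 ⊕ ℤ/3 ⊕ ℤ/6

Derivation:
rank_ℚ(R)=2; free=4−2=2
SNF(R) diag = [3, 6] → torsion [3, 6]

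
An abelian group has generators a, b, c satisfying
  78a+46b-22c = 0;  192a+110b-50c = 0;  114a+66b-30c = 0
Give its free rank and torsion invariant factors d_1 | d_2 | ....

rank_ℚ(R)=3; free=3−3=0
SNF(R) diag = [2, 6, 12] → torsion [2, 6, 12]

Answer: M ≅ ℤ/2 ⊕ ℤ/6 ⊕ ℤ/12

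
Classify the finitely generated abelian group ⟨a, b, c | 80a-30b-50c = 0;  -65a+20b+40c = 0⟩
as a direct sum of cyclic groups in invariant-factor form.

Answer: M ≅ ℤ^1 ⊕ ℤ/5 ⊕ ℤ/10

Derivation:
rank_ℚ(R)=2; free=3−2=1
SNF(R) diag = [5, 10] → torsion [5, 10]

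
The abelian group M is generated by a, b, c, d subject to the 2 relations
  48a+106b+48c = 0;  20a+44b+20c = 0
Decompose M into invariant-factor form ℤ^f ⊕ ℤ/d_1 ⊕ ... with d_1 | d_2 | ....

Answer: M ≅ ℤ^2 ⊕ ℤ/2 ⊕ ℤ/4

Derivation:
rank_ℚ(R)=2; free=4−2=2
SNF(R) diag = [2, 4] → torsion [2, 4]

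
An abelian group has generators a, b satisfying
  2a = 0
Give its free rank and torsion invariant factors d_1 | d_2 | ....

Answer: M ≅ ℤ^1 ⊕ ℤ/2

Derivation:
rank_ℚ(R)=1; free=2−1=1
SNF(R) diag = [2] → torsion [2]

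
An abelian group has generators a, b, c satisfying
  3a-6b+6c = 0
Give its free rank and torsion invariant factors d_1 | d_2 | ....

Answer: M ≅ ℤ^2 ⊕ ℤ/3

Derivation:
rank_ℚ(R)=1; free=3−1=2
SNF(R) diag = [3] → torsion [3]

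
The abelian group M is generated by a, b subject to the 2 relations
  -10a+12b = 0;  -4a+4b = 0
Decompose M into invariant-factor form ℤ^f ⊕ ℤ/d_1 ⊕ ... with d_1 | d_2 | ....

rank_ℚ(R)=2; free=2−2=0
SNF(R) diag = [2, 4] → torsion [2, 4]

Answer: M ≅ ℤ/2 ⊕ ℤ/4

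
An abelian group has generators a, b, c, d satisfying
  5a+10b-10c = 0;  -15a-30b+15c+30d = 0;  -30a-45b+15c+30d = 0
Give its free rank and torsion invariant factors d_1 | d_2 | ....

Answer: M ≅ ℤ^1 ⊕ ℤ/5 ⊕ ℤ/15 ⊕ ℤ/15

Derivation:
rank_ℚ(R)=3; free=4−3=1
SNF(R) diag = [5, 15, 15] → torsion [5, 15, 15]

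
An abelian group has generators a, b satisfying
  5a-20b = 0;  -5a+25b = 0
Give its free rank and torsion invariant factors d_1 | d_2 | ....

rank_ℚ(R)=2; free=2−2=0
SNF(R) diag = [5, 5] → torsion [5, 5]

Answer: M ≅ ℤ/5 ⊕ ℤ/5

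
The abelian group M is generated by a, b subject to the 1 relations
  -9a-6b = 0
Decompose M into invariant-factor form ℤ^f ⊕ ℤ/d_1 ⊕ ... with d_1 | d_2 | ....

rank_ℚ(R)=1; free=2−1=1
SNF(R) diag = [3] → torsion [3]

Answer: M ≅ ℤ^1 ⊕ ℤ/3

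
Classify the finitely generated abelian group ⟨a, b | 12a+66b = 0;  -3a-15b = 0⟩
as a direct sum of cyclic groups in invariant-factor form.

Answer: M ≅ ℤ/3 ⊕ ℤ/6

Derivation:
rank_ℚ(R)=2; free=2−2=0
SNF(R) diag = [3, 6] → torsion [3, 6]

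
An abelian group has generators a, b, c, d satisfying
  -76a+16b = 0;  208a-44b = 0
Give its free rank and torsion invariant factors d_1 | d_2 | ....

rank_ℚ(R)=2; free=4−2=2
SNF(R) diag = [4, 4] → torsion [4, 4]

Answer: M ≅ ℤ^2 ⊕ ℤ/4 ⊕ ℤ/4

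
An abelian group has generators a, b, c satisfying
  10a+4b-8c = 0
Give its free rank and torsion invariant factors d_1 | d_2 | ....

rank_ℚ(R)=1; free=3−1=2
SNF(R) diag = [2] → torsion [2]

Answer: M ≅ ℤ^2 ⊕ ℤ/2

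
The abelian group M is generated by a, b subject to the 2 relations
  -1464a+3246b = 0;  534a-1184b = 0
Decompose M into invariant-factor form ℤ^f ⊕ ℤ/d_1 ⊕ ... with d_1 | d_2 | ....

Answer: M ≅ ℤ/2 ⊕ ℤ/6

Derivation:
rank_ℚ(R)=2; free=2−2=0
SNF(R) diag = [2, 6] → torsion [2, 6]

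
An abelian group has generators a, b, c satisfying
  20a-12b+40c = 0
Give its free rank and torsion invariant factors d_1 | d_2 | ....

Answer: M ≅ ℤ^2 ⊕ ℤ/4

Derivation:
rank_ℚ(R)=1; free=3−1=2
SNF(R) diag = [4] → torsion [4]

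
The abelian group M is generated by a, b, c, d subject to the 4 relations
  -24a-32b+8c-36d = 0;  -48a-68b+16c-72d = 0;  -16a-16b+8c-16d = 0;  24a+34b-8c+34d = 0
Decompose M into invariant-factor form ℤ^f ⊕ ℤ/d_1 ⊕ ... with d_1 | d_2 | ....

rank_ℚ(R)=4; free=4−4=0
SNF(R) diag = [2, 4, 8, 8] → torsion [2, 4, 8, 8]

Answer: M ≅ ℤ/2 ⊕ ℤ/4 ⊕ ℤ/8 ⊕ ℤ/8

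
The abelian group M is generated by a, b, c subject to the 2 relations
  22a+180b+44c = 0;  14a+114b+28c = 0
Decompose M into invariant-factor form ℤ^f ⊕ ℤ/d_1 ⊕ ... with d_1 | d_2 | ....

Answer: M ≅ ℤ^1 ⊕ ℤ/2 ⊕ ℤ/6

Derivation:
rank_ℚ(R)=2; free=3−2=1
SNF(R) diag = [2, 6] → torsion [2, 6]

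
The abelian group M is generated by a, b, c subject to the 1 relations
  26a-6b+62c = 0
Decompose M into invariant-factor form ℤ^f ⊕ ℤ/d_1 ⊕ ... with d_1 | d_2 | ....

Answer: M ≅ ℤ^2 ⊕ ℤ/2

Derivation:
rank_ℚ(R)=1; free=3−1=2
SNF(R) diag = [2] → torsion [2]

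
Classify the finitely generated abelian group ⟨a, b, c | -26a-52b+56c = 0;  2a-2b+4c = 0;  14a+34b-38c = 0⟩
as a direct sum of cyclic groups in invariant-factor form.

Answer: M ≅ ℤ/2 ⊕ ℤ/6 ⊕ ℤ/6

Derivation:
rank_ℚ(R)=3; free=3−3=0
SNF(R) diag = [2, 6, 6] → torsion [2, 6, 6]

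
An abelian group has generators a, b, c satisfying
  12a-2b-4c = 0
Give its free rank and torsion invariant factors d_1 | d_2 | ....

rank_ℚ(R)=1; free=3−1=2
SNF(R) diag = [2] → torsion [2]

Answer: M ≅ ℤ^2 ⊕ ℤ/2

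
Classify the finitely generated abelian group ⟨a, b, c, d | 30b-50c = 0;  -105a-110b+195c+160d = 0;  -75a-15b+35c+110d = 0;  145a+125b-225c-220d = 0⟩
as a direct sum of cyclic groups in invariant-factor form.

Answer: M ≅ ℤ/5 ⊕ ℤ/5 ⊕ ℤ/10 ⊕ ℤ/10

Derivation:
rank_ℚ(R)=4; free=4−4=0
SNF(R) diag = [5, 5, 10, 10] → torsion [5, 5, 10, 10]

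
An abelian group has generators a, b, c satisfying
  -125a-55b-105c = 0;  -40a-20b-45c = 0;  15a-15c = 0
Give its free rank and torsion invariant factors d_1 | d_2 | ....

rank_ℚ(R)=3; free=3−3=0
SNF(R) diag = [5, 15, 15] → torsion [5, 15, 15]

Answer: M ≅ ℤ/5 ⊕ ℤ/15 ⊕ ℤ/15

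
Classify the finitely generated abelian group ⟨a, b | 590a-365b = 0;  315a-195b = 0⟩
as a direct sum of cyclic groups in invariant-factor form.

rank_ℚ(R)=2; free=2−2=0
SNF(R) diag = [5, 15] → torsion [5, 15]

Answer: M ≅ ℤ/5 ⊕ ℤ/15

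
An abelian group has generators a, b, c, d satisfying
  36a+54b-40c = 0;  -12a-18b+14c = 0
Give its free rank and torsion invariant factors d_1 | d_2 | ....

rank_ℚ(R)=2; free=4−2=2
SNF(R) diag = [2, 6] → torsion [2, 6]

Answer: M ≅ ℤ^2 ⊕ ℤ/2 ⊕ ℤ/6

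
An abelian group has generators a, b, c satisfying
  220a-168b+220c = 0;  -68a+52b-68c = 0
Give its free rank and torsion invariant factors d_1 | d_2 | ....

rank_ℚ(R)=2; free=3−2=1
SNF(R) diag = [4, 4] → torsion [4, 4]

Answer: M ≅ ℤ^1 ⊕ ℤ/4 ⊕ ℤ/4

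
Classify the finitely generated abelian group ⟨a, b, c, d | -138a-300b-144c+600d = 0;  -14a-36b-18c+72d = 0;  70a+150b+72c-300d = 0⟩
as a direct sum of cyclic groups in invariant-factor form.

Answer: M ≅ ℤ^1 ⊕ ℤ/2 ⊕ ℤ/6 ⊕ ℤ/18

Derivation:
rank_ℚ(R)=3; free=4−3=1
SNF(R) diag = [2, 6, 18] → torsion [2, 6, 18]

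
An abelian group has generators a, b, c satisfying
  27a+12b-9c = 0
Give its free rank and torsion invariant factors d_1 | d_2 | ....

Answer: M ≅ ℤ^2 ⊕ ℤ/3

Derivation:
rank_ℚ(R)=1; free=3−1=2
SNF(R) diag = [3] → torsion [3]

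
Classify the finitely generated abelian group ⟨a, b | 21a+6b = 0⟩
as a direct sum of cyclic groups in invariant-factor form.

Answer: M ≅ ℤ^1 ⊕ ℤ/3

Derivation:
rank_ℚ(R)=1; free=2−1=1
SNF(R) diag = [3] → torsion [3]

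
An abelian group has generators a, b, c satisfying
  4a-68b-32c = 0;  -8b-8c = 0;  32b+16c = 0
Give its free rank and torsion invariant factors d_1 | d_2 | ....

rank_ℚ(R)=3; free=3−3=0
SNF(R) diag = [4, 8, 16] → torsion [4, 8, 16]

Answer: M ≅ ℤ/4 ⊕ ℤ/8 ⊕ ℤ/16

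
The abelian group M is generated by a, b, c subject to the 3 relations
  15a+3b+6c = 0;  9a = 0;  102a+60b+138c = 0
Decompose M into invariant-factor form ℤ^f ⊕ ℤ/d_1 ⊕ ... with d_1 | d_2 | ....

rank_ℚ(R)=3; free=3−3=0
SNF(R) diag = [3, 9, 18] → torsion [3, 9, 18]

Answer: M ≅ ℤ/3 ⊕ ℤ/9 ⊕ ℤ/18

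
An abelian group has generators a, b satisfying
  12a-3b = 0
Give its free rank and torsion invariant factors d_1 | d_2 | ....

Answer: M ≅ ℤ^1 ⊕ ℤ/3

Derivation:
rank_ℚ(R)=1; free=2−1=1
SNF(R) diag = [3] → torsion [3]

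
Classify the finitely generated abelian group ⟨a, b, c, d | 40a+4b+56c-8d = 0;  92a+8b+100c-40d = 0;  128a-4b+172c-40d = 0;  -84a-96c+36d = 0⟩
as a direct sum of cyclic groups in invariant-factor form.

Answer: M ≅ ℤ/4 ⊕ ℤ/12 ⊕ ℤ/12 ⊕ ℤ/36

Derivation:
rank_ℚ(R)=4; free=4−4=0
SNF(R) diag = [4, 12, 12, 36] → torsion [4, 12, 12, 36]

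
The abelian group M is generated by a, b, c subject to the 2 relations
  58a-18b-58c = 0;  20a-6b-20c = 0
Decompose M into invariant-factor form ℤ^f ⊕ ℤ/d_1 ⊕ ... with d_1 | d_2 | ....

rank_ℚ(R)=2; free=3−2=1
SNF(R) diag = [2, 6] → torsion [2, 6]

Answer: M ≅ ℤ^1 ⊕ ℤ/2 ⊕ ℤ/6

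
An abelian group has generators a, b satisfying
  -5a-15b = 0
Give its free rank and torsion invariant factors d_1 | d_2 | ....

Answer: M ≅ ℤ^1 ⊕ ℤ/5

Derivation:
rank_ℚ(R)=1; free=2−1=1
SNF(R) diag = [5] → torsion [5]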